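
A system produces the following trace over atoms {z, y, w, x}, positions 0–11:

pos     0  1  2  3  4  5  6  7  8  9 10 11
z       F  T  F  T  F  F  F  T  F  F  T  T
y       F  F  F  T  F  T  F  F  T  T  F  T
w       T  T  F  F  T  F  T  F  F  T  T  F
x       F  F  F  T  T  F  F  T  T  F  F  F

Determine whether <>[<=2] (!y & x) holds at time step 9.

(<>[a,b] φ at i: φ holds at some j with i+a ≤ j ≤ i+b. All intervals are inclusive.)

Does not hold

Check (!y & x) at each j in [9,11]:
  j=9: false
  j=10: false
  j=11: false
No position in the window satisfies it → formula fails.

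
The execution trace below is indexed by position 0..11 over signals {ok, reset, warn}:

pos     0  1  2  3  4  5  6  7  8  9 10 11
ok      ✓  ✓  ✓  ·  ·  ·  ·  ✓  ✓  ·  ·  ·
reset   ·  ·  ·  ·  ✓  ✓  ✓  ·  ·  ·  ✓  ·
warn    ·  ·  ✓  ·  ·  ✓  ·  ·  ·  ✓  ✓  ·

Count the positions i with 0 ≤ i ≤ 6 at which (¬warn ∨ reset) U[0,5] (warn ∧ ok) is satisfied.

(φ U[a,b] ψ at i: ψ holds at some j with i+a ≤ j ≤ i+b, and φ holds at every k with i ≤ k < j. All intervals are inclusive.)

3

Evaluate at each i in [0,6]:
  i=0: ✓ (rhs at j=2; lhs holds on [0,1])
  i=1: ✓ (rhs at j=2; lhs holds on [1,1])
  i=2: ✓ (rhs at j=2)
  i=3: ✗ (no rhs in [3,8])
  i=4: ✗ (no rhs in [4,9])
  i=5: ✗ (no rhs in [5,10])
  i=6: ✗ (no rhs in [6,11])
Positions where it holds: {0, 1, 2} → 3.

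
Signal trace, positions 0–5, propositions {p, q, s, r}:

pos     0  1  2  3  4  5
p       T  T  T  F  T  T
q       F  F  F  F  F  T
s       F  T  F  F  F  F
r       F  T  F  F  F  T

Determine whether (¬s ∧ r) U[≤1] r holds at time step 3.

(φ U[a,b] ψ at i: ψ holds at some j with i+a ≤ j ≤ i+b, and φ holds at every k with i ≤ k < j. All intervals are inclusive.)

False

Need some j in [3,4] with r, and (¬s ∧ r) at every k in [3,j-1].
  j=3: r false.
  j=4: r false.
No j in the window works → until fails.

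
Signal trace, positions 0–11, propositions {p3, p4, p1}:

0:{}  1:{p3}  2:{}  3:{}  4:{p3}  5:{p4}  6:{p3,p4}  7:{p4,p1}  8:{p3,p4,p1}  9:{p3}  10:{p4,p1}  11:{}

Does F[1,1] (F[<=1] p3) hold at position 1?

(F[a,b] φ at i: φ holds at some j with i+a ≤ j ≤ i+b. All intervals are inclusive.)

Check F[<=1] p3 at each j in [2,2]:
  j=2: fails (none in [2,3])
No position in the window satisfies it → formula fails.

Does not hold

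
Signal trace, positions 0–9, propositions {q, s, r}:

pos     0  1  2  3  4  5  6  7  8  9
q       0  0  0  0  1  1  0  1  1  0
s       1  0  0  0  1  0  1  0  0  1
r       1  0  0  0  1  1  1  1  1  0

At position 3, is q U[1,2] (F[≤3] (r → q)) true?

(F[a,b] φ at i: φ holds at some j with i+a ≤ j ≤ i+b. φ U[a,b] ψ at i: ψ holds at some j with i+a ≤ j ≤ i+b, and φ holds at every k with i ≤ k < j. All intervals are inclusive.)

No

Need some j in [4,5] with F[≤3] (r → q), and q at every k in [3,j-1].
  j=4: F[≤3] (r → q) holds, but q fails at k=3 → not this j.
  j=5: F[≤3] (r → q) holds, but q fails at k=3 → not this j.
No j in the window works → until fails.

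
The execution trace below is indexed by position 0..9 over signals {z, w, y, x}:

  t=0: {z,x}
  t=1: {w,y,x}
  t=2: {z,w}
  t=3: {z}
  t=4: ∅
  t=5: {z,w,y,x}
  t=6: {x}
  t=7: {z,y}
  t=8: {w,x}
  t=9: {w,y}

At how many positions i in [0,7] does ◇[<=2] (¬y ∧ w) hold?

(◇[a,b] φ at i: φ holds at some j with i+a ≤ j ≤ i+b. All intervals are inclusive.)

5

Evaluate at each i in [0,7]:
  i=0: ✓ (witness j=2)
  i=1: ✓ (witness j=2)
  i=2: ✓ (witness j=2)
  i=3: ✗ (none in [3,5])
  i=4: ✗ (none in [4,6])
  i=5: ✗ (none in [5,7])
  i=6: ✓ (witness j=8)
  i=7: ✓ (witness j=8)
Positions where it holds: {0, 1, 2, 6, 7} → 5.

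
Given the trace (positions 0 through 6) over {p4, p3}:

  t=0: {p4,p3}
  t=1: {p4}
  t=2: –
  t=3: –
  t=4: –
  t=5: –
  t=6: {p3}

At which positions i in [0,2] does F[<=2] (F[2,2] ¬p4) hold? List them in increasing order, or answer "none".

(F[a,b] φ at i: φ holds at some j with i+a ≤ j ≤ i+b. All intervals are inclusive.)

Evaluate at each i in [0,2]:
  i=0: ✓ (witness j=0)
  i=1: ✓ (witness j=1)
  i=2: ✓ (witness j=2)

0, 1, 2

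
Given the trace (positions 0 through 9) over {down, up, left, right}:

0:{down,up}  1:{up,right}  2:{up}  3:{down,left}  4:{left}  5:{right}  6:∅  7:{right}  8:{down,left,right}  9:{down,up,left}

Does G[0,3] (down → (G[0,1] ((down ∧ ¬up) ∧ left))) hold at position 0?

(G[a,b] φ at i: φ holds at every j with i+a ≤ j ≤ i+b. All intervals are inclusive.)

Check (down → (G[0,1] ((down ∧ ¬up) ∧ left))) at every j in [0,3]:
  j=0: antecedent true; consequent fails at 0 → ✗
  j=1: antecedent false → ✓
  j=2: antecedent false → ✓
  j=3: antecedent true; consequent fails at 4 → ✗
Fails at j=0 → formula fails.

No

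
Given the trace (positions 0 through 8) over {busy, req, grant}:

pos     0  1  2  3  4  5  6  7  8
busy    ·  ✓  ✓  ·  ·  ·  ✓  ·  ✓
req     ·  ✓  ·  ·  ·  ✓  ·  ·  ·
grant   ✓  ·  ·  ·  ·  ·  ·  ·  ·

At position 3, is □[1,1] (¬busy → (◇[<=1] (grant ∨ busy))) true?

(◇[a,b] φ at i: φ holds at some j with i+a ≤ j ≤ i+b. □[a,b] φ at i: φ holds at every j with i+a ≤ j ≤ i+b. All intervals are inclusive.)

Check (¬busy → (◇[<=1] (grant ∨ busy))) at every j in [4,4]:
  j=4: antecedent true; consequent fails (none in [4,5]) → ✗
Fails at j=4 → formula fails.

Does not hold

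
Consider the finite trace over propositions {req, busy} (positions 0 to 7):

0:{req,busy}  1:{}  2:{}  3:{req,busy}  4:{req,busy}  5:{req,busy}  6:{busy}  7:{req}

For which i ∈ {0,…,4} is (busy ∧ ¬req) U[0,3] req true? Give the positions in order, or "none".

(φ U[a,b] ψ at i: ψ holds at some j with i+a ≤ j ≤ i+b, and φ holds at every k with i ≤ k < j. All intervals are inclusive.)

Evaluate at each i in [0,4]:
  i=0: ✓ (rhs at j=0)
  i=1: ✗ (lhs fails at k=1 before rhs at j=3)
  i=2: ✗ (lhs fails at k=2 before rhs at j=3)
  i=3: ✓ (rhs at j=3)
  i=4: ✓ (rhs at j=4)

0, 3, 4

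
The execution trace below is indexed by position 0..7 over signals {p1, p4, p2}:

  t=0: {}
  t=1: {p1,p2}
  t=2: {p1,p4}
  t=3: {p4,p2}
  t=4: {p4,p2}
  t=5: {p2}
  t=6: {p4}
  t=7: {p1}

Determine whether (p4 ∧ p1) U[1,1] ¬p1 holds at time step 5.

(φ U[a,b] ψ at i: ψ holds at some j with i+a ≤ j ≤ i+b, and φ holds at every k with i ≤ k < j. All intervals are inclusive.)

Need some j in [6,6] with ¬p1, and (p4 ∧ p1) at every k in [5,j-1].
  j=6: ¬p1 holds, but (p4 ∧ p1) fails at k=5 → not this j.
No j in the window works → until fails.

False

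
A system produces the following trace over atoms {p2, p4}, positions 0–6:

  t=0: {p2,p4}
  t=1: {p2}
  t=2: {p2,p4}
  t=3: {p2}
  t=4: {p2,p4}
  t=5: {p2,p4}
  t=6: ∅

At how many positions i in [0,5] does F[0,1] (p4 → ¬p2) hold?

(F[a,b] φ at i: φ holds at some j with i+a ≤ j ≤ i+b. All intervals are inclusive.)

Evaluate at each i in [0,5]:
  i=0: ✓ (witness j=1)
  i=1: ✓ (witness j=1)
  i=2: ✓ (witness j=3)
  i=3: ✓ (witness j=3)
  i=4: ✗ (none in [4,5])
  i=5: ✓ (witness j=6)
Positions where it holds: {0, 1, 2, 3, 5} → 5.

5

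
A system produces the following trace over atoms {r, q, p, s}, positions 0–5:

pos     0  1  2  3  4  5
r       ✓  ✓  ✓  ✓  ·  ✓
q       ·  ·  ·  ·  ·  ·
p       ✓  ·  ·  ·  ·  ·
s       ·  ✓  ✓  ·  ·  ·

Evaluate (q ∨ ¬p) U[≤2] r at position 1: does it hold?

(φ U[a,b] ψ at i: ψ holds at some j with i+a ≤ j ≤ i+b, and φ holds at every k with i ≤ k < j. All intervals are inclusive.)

Holds

Need some j in [1,3] with r, and (q ∨ ¬p) at every k in [1,j-1].
  j=1: r holds; no prefix to check → satisfied.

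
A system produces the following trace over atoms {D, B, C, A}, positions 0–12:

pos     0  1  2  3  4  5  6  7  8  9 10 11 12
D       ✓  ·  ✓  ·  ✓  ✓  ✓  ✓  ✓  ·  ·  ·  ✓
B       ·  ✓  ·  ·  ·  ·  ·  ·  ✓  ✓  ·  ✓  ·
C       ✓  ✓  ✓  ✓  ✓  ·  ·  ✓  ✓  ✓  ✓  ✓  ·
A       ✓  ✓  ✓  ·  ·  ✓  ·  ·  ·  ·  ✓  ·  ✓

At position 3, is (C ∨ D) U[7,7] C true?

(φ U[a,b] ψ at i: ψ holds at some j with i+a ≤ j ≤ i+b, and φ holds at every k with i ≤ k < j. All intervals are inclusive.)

Yes

Need some j in [10,10] with C, and (C ∨ D) at every k in [3,j-1].
  j=10: C holds; (C ∨ D) holds at every k in [3,9] → satisfied.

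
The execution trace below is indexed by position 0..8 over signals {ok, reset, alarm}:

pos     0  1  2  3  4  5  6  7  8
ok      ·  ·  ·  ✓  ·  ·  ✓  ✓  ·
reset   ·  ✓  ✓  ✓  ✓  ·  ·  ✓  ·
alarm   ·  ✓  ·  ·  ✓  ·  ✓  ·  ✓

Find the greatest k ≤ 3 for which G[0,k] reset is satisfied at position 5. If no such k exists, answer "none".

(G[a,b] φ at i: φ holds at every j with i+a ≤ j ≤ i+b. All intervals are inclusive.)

none

reset must hold from j=5 onward; find where it first fails.
  j=5: fails → no k works.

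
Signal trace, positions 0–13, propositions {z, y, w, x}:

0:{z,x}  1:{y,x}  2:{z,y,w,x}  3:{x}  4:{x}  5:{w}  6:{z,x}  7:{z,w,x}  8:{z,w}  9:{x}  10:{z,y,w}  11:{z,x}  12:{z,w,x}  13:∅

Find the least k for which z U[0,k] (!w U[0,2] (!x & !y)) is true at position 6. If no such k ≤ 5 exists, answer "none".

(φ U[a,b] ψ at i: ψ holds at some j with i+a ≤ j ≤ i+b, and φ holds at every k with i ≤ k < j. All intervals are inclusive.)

2

Need earliest j ≥ 6 with (!w U[0,2] (!x & !y)), and z at every k in [6,j-1].
  j=6: rhs fails.
  j=7: rhs fails.
  j=8: rhs holds; lhs holds on [6,7]. k = 2.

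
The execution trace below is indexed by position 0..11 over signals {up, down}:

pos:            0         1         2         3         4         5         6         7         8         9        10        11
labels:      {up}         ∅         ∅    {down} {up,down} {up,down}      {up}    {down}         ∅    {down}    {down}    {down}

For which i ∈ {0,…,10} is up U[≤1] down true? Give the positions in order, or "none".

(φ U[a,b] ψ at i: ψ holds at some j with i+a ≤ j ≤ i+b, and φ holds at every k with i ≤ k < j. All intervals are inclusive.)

3, 4, 5, 6, 7, 9, 10

Evaluate at each i in [0,10]:
  i=0: ✗ (no rhs in [0,1])
  i=1: ✗ (no rhs in [1,2])
  i=2: ✗ (lhs fails at k=2 before rhs at j=3)
  i=3: ✓ (rhs at j=3)
  i=4: ✓ (rhs at j=4)
  i=5: ✓ (rhs at j=5)
  i=6: ✓ (rhs at j=7; lhs holds on [6,6])
  i=7: ✓ (rhs at j=7)
  i=8: ✗ (lhs fails at k=8 before rhs at j=9)
  i=9: ✓ (rhs at j=9)
  i=10: ✓ (rhs at j=10)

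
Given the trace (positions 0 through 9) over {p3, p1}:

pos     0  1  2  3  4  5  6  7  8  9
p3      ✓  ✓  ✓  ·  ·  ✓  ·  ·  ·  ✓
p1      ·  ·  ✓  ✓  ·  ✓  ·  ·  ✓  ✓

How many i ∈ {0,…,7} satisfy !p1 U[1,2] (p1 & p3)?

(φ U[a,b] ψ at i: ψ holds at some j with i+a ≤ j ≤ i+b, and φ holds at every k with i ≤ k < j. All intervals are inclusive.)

3

Evaluate at each i in [0,7]:
  i=0: ✓ (rhs at j=2; lhs holds on [0,1])
  i=1: ✓ (rhs at j=2; lhs holds on [1,1])
  i=2: ✗ (no rhs in [3,4])
  i=3: ✗ (lhs fails at k=3 before rhs at j=5)
  i=4: ✓ (rhs at j=5; lhs holds on [4,4])
  i=5: ✗ (no rhs in [6,7])
  i=6: ✗ (no rhs in [7,8])
  i=7: ✗ (lhs fails at k=8 before rhs at j=9)
Positions where it holds: {0, 1, 4} → 3.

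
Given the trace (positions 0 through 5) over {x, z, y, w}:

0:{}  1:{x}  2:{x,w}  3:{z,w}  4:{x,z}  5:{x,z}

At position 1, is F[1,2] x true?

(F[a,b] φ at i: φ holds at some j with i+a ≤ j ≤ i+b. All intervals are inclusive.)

Check x at each j in [2,3]:
  j=2: true
  j=3: false
Found at j=2 → formula holds.

Yes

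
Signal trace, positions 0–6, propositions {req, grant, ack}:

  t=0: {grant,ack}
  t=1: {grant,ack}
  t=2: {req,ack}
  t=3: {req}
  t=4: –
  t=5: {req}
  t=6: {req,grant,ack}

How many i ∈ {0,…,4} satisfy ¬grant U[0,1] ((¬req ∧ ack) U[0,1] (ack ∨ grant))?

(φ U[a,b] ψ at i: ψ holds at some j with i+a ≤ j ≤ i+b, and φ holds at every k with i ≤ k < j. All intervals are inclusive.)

3

Evaluate at each i in [0,4]:
  i=0: ✓ (rhs at j=0)
  i=1: ✓ (rhs at j=1)
  i=2: ✓ (rhs at j=2)
  i=3: ✗ (no rhs in [3,4])
  i=4: ✗ (no rhs in [4,5])
Positions where it holds: {0, 1, 2} → 3.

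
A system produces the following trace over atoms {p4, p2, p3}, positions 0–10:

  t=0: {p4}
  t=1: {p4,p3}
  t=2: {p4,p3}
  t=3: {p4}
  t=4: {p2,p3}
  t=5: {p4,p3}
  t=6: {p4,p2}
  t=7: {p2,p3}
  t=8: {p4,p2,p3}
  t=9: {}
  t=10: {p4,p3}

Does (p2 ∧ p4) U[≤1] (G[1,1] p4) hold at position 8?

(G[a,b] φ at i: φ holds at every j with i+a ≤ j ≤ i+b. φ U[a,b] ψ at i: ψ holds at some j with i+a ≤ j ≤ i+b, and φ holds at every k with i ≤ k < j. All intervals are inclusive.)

Need some j in [8,9] with G[1,1] p4, and (p2 ∧ p4) at every k in [8,j-1].
  j=8: G[1,1] p4 — fails at 9.
  j=9: G[1,1] p4 holds; (p2 ∧ p4) holds at every k in [8,8] → satisfied.

Yes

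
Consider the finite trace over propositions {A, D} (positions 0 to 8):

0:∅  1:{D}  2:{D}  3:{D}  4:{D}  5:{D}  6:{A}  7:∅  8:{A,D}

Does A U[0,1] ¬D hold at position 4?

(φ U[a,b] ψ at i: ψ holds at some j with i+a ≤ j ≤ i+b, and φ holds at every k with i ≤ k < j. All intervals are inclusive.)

False

Need some j in [4,5] with ¬D, and A at every k in [4,j-1].
  j=4: ¬D false.
  j=5: ¬D false.
No j in the window works → until fails.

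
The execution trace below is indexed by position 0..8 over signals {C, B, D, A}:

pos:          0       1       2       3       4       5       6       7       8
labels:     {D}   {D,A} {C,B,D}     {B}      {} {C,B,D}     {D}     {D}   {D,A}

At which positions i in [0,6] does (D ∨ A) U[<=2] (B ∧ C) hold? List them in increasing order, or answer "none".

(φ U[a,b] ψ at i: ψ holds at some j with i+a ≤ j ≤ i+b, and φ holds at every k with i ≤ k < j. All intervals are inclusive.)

0, 1, 2, 5

Evaluate at each i in [0,6]:
  i=0: ✓ (rhs at j=2; lhs holds on [0,1])
  i=1: ✓ (rhs at j=2; lhs holds on [1,1])
  i=2: ✓ (rhs at j=2)
  i=3: ✗ (lhs fails at k=3 before rhs at j=5)
  i=4: ✗ (lhs fails at k=4 before rhs at j=5)
  i=5: ✓ (rhs at j=5)
  i=6: ✗ (no rhs in [6,8])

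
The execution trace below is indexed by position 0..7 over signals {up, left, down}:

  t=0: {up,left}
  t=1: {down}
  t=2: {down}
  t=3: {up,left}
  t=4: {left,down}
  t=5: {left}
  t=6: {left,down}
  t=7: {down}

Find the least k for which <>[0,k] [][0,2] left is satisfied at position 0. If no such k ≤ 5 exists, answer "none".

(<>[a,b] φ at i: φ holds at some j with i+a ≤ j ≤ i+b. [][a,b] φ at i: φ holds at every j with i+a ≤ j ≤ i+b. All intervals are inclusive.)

3

Scan j = 0,1,… for [][0,2] left:
  j=0: fails
  j=1: fails
  j=2: fails
  j=3: holds
First hit at j=3, so smallest k = 3-0 = 3.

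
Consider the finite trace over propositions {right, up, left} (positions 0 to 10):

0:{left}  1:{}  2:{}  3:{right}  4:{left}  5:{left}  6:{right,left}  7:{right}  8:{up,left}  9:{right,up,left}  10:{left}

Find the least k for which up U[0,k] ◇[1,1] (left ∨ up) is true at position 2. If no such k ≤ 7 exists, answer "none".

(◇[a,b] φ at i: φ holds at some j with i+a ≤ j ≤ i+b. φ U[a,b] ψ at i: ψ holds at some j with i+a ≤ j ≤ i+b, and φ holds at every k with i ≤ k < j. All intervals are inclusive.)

none

Need earliest j ≥ 2 with ◇[1,1] (left ∨ up), and up at every k in [2,j-1].
  j=2: rhs fails.
  j=3: rhs holds but lhs fails at k=2.
  j=4: rhs holds but lhs fails at k=2.
  j=5: rhs holds but lhs fails at k=2.
  j=6: rhs fails.
  j=7: rhs holds but lhs fails at k=2.
  j=8: rhs holds but lhs fails at k=2.
  j=9: rhs holds but lhs fails at k=2.
No witness within the range → none.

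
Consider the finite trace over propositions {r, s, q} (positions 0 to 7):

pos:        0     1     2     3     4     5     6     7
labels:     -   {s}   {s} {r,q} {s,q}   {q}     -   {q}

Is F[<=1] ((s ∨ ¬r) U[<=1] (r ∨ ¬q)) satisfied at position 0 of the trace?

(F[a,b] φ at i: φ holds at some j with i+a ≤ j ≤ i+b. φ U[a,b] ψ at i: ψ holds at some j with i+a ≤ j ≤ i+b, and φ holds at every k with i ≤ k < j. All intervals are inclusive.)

Yes

Check ((s ∨ ¬r) U[<=1] (r ∨ ¬q)) at each j in [0,1]:
  j=0: holds
  j=1: holds
Found at j=0 → formula holds.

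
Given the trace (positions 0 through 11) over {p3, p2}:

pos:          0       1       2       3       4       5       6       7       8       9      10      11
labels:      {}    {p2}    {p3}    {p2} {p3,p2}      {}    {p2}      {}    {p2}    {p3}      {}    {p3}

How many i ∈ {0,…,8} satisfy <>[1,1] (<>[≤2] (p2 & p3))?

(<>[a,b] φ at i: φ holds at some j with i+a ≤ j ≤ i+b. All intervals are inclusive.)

3

Evaluate at each i in [0,8]:
  i=0: ✗ (none in [1,1])
  i=1: ✓ (witness j=2)
  i=2: ✓ (witness j=3)
  i=3: ✓ (witness j=4)
  i=4: ✗ (none in [5,5])
  i=5: ✗ (none in [6,6])
  i=6: ✗ (none in [7,7])
  i=7: ✗ (none in [8,8])
  i=8: ✗ (none in [9,9])
Positions where it holds: {1, 2, 3} → 3.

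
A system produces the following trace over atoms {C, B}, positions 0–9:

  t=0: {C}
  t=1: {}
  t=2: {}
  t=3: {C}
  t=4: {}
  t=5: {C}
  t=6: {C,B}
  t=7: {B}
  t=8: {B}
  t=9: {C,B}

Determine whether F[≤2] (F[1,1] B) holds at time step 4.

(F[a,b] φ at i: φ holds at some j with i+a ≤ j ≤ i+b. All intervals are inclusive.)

Check F[1,1] B at each j in [4,6]:
  j=4: fails (none in [5,5])
  j=5: holds (witness at 6)
  j=6: holds (witness at 7)
Found at j=5 → formula holds.

Holds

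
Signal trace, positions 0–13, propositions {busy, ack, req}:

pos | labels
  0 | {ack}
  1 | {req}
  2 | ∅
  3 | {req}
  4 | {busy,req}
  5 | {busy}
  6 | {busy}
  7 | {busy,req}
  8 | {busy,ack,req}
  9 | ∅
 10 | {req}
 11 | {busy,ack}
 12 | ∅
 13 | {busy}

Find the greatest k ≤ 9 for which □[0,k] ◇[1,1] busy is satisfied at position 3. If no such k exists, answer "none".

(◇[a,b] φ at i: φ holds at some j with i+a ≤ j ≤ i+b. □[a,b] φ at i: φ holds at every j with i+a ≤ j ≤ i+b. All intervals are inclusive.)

4

◇[1,1] busy must hold from j=3 onward; find where it first fails.
  j=3: holds
  j=4: holds
  j=5: holds
  j=6: holds
  j=7: holds
  j=8: fails
Holds on [3,7], so largest k = 4.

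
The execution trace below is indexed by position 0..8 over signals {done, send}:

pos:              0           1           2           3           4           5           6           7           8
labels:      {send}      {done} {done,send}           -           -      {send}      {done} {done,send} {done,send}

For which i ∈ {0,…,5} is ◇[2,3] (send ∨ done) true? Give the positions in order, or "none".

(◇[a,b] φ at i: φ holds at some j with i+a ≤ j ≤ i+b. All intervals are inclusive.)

0, 2, 3, 4, 5

Evaluate at each i in [0,5]:
  i=0: ✓ (witness j=2)
  i=1: ✗ (none in [3,4])
  i=2: ✓ (witness j=5)
  i=3: ✓ (witness j=5)
  i=4: ✓ (witness j=6)
  i=5: ✓ (witness j=7)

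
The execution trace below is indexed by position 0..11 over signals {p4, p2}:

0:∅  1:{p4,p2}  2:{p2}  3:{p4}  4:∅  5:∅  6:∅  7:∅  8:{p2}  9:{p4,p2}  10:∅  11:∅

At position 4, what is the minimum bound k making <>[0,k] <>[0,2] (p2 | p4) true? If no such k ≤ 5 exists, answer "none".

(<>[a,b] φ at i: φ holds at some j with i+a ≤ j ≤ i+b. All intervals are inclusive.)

2

Scan j = 4,5,… for <>[0,2] (p2 | p4):
  j=4: fails
  j=5: fails
  j=6: holds
First hit at j=6, so smallest k = 6-4 = 2.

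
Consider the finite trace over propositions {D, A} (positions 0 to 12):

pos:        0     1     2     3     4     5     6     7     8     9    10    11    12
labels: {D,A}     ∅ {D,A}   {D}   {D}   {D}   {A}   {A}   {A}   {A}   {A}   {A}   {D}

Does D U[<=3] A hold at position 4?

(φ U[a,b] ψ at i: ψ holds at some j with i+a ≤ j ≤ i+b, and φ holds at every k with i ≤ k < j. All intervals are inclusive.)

Holds

Need some j in [4,7] with A, and D at every k in [4,j-1].
  j=4: A false.
  j=5: A false.
  j=6: A holds; D holds at every k in [4,5] → satisfied.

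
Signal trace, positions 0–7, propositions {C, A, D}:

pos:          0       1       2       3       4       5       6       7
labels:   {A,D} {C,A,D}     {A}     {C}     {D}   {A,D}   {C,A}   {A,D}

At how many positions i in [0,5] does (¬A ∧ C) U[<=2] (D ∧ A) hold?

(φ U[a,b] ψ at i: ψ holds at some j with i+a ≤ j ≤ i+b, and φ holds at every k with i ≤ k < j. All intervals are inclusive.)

Evaluate at each i in [0,5]:
  i=0: ✓ (rhs at j=0)
  i=1: ✓ (rhs at j=1)
  i=2: ✗ (no rhs in [2,4])
  i=3: ✗ (lhs fails at k=4 before rhs at j=5)
  i=4: ✗ (lhs fails at k=4 before rhs at j=5)
  i=5: ✓ (rhs at j=5)
Positions where it holds: {0, 1, 5} → 3.

3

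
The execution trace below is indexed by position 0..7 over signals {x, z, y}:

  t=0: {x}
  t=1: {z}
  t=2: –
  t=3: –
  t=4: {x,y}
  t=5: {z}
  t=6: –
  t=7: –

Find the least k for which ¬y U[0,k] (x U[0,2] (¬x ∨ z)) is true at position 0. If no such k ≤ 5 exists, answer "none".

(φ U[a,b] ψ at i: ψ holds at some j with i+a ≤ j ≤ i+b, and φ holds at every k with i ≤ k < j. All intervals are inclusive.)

0

Need earliest j ≥ 0 with (x U[0,2] (¬x ∨ z)), and ¬y at every k in [0,j-1].
  j=0: rhs holds (empty prefix). k = 0.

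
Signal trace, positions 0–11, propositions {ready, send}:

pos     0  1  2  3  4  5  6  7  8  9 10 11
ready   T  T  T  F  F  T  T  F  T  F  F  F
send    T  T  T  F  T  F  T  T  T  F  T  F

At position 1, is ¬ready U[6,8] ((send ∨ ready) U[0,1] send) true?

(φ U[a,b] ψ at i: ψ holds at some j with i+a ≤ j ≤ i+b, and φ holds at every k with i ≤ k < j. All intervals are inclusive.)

False

Need some j in [7,9] with ((send ∨ ready) U[0,1] send), and ¬ready at every k in [1,j-1].
  j=7: ((send ∨ ready) U[0,1] send) holds, but ¬ready fails at k=1 → not this j.
  j=8: ((send ∨ ready) U[0,1] send) holds, but ¬ready fails at k=1 → not this j.
  j=9: ((send ∨ ready) U[0,1] send) — fails.
No j in the window works → until fails.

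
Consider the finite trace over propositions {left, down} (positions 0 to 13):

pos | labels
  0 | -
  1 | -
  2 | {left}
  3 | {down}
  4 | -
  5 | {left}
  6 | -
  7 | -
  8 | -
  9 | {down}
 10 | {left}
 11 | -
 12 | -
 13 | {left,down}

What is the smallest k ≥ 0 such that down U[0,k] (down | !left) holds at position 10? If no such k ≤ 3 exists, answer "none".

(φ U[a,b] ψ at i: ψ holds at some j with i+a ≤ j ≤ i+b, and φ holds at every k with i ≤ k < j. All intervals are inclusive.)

Need earliest j ≥ 10 with (down | !left), and down at every k in [10,j-1].
  j=10: rhs fails.
  j=11: rhs holds but lhs fails at k=10.
  j=12: rhs holds but lhs fails at k=10.
  j=13: rhs holds but lhs fails at k=10.
No witness within the range → none.

none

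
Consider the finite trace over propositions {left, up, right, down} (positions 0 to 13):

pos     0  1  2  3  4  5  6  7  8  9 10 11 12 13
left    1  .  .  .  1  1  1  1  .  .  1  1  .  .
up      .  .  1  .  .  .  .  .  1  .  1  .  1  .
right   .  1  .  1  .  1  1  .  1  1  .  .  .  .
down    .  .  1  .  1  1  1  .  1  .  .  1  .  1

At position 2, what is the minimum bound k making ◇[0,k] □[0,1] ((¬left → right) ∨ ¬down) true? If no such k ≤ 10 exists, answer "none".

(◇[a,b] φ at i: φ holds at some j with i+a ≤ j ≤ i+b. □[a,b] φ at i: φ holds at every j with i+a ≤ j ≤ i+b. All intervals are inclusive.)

Scan j = 2,3,… for □[0,1] ((¬left → right) ∨ ¬down):
  j=2: fails
  j=3: holds
First hit at j=3, so smallest k = 3-2 = 1.

1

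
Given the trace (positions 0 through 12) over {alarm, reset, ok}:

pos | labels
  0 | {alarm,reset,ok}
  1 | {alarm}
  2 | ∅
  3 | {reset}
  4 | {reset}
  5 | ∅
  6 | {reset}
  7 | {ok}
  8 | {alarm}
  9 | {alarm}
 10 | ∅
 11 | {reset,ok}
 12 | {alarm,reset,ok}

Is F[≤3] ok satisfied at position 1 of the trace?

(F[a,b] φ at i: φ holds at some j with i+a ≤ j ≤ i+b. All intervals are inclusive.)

False

Check ok at each j in [1,4]:
  j=1: false
  j=2: false
  j=3: false
  j=4: false
No position in the window satisfies it → formula fails.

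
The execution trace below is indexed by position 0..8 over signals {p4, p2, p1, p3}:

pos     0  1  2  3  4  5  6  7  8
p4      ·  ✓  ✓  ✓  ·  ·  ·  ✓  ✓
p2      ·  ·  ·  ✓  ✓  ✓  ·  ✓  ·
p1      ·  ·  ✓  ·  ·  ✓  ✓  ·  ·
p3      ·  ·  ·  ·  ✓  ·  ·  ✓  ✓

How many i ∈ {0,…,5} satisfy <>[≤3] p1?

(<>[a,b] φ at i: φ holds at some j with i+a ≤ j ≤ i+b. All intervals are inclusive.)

6

Evaluate at each i in [0,5]:
  i=0: ✓ (witness j=2)
  i=1: ✓ (witness j=2)
  i=2: ✓ (witness j=2)
  i=3: ✓ (witness j=5)
  i=4: ✓ (witness j=5)
  i=5: ✓ (witness j=5)
Positions where it holds: {0, 1, 2, 3, 4, 5} → 6.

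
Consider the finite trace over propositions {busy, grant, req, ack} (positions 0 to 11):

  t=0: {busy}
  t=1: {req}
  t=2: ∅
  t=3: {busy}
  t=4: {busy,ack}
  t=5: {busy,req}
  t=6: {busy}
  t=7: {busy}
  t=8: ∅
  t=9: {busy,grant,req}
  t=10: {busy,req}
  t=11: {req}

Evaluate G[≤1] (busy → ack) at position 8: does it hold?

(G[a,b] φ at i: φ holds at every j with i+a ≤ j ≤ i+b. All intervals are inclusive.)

Does not hold

Check (busy → ack) at every j in [8,9]:
  j=8: antecedent false → ✓
  j=9: antecedent true; consequent false → ✗
Fails at j=9 → formula fails.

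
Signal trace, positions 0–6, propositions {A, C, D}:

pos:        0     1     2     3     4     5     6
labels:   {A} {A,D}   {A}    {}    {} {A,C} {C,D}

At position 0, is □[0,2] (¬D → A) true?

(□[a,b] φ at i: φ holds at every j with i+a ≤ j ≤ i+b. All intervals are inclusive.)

True

Check (¬D → A) at every j in [0,2]:
  j=0: antecedent true; consequent true → ✓
  j=1: antecedent false → ✓
  j=2: antecedent true; consequent true → ✓
All positions satisfy it → formula holds.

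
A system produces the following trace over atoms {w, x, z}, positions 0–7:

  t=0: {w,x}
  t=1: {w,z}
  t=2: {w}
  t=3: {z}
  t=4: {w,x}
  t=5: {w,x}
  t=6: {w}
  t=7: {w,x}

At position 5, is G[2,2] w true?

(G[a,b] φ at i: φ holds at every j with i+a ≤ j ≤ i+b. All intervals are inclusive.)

Check w at every j in [7,7]:
  j=7: true
All positions satisfy it → formula holds.

Holds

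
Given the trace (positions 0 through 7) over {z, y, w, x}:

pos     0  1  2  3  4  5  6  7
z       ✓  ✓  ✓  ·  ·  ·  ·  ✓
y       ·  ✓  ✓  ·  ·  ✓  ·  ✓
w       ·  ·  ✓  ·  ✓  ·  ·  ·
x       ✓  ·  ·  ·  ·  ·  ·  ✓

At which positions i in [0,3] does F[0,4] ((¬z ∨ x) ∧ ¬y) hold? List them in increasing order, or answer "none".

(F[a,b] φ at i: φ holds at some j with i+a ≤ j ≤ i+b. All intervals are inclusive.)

0, 1, 2, 3

Evaluate at each i in [0,3]:
  i=0: ✓ (witness j=0)
  i=1: ✓ (witness j=3)
  i=2: ✓ (witness j=3)
  i=3: ✓ (witness j=3)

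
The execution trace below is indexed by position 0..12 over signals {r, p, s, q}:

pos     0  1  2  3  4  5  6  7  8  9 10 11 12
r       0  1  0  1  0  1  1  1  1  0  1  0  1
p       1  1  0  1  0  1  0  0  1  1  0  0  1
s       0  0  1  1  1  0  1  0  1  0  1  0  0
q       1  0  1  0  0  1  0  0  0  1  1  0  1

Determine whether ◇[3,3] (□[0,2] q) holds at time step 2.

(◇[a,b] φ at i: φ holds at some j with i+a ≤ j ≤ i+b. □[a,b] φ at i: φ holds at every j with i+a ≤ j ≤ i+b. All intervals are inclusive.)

Check □[0,2] q at each j in [5,5]:
  j=5: fails at 6
No position in the window satisfies it → formula fails.

No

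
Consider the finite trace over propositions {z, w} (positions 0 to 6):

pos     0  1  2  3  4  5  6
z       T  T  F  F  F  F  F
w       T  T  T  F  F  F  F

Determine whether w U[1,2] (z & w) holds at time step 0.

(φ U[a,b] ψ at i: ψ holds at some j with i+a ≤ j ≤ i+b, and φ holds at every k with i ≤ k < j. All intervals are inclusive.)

Need some j in [1,2] with (z & w), and w at every k in [0,j-1].
  j=1: (z & w) holds; w holds at every k in [0,0] → satisfied.

Holds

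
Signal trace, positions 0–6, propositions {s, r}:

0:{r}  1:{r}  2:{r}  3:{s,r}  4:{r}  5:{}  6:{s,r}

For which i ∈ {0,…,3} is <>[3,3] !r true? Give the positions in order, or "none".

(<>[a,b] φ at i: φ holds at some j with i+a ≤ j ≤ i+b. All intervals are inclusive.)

2

Evaluate at each i in [0,3]:
  i=0: ✗ (none in [3,3])
  i=1: ✗ (none in [4,4])
  i=2: ✓ (witness j=5)
  i=3: ✗ (none in [6,6])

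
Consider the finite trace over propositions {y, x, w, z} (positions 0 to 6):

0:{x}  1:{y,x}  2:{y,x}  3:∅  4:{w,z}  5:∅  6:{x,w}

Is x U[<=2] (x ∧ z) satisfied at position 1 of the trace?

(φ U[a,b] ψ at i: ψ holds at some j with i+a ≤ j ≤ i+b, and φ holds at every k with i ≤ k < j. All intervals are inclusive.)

Need some j in [1,3] with (x ∧ z), and x at every k in [1,j-1].
  j=1: (x ∧ z) false.
  j=2: (x ∧ z) false.
  j=3: (x ∧ z) false.
No j in the window works → until fails.

No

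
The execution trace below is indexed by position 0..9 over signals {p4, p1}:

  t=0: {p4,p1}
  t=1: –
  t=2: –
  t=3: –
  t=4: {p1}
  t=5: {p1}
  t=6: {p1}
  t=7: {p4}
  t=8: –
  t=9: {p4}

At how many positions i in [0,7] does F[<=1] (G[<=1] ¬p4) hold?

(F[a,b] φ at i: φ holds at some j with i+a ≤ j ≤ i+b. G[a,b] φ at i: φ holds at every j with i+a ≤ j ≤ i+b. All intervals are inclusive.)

6

Evaluate at each i in [0,7]:
  i=0: ✓ (witness j=1)
  i=1: ✓ (witness j=1)
  i=2: ✓ (witness j=2)
  i=3: ✓ (witness j=3)
  i=4: ✓ (witness j=4)
  i=5: ✓ (witness j=5)
  i=6: ✗ (none in [6,7])
  i=7: ✗ (none in [7,8])
Positions where it holds: {0, 1, 2, 3, 4, 5} → 6.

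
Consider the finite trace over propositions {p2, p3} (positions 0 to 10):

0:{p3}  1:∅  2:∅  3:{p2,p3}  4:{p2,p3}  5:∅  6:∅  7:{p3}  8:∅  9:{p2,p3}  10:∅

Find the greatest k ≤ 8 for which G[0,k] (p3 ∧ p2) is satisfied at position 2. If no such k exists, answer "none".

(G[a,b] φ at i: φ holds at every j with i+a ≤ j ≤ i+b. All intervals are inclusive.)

(p3 ∧ p2) must hold from j=2 onward; find where it first fails.
  j=2: fails → no k works.

none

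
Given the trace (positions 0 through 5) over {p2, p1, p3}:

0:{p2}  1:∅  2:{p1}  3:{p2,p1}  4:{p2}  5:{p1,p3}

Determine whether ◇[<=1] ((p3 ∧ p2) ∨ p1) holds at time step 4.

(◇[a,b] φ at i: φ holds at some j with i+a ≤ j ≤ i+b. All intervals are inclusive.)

Check ((p3 ∧ p2) ∨ p1) at each j in [4,5]:
  j=4: false
  j=5: true
Found at j=5 → formula holds.

True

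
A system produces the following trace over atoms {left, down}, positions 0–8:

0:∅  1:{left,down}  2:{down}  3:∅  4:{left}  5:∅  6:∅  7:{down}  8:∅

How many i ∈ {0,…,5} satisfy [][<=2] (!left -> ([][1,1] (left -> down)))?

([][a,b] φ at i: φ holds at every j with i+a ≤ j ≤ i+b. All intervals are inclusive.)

Evaluate at each i in [0,5]:
  i=0: ✓ (all of [0,2])
  i=1: ✗ (fails at j=3)
  i=2: ✗ (fails at j=3)
  i=3: ✗ (fails at j=3)
  i=4: ✓ (all of [4,6])
  i=5: ✓ (all of [5,7])
Positions where it holds: {0, 4, 5} → 3.

3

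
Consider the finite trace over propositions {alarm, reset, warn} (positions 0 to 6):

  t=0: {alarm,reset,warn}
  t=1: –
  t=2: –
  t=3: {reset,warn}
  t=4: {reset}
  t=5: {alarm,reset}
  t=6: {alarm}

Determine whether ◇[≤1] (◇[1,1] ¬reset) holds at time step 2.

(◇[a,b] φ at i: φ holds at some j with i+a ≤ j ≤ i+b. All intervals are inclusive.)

False

Check ◇[1,1] ¬reset at each j in [2,3]:
  j=2: fails (none in [3,3])
  j=3: fails (none in [4,4])
No position in the window satisfies it → formula fails.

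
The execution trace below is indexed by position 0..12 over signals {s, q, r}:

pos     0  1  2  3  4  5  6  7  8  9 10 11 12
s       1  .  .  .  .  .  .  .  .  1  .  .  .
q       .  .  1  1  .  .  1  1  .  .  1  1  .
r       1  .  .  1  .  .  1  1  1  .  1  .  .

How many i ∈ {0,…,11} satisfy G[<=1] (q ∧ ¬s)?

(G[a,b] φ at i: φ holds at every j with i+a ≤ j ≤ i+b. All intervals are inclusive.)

Evaluate at each i in [0,11]:
  i=0: ✗ (fails at j=0)
  i=1: ✗ (fails at j=1)
  i=2: ✓ (all of [2,3])
  i=3: ✗ (fails at j=4)
  i=4: ✗ (fails at j=4)
  i=5: ✗ (fails at j=5)
  i=6: ✓ (all of [6,7])
  i=7: ✗ (fails at j=8)
  i=8: ✗ (fails at j=8)
  i=9: ✗ (fails at j=9)
  i=10: ✓ (all of [10,11])
  i=11: ✗ (fails at j=12)
Positions where it holds: {2, 6, 10} → 3.

3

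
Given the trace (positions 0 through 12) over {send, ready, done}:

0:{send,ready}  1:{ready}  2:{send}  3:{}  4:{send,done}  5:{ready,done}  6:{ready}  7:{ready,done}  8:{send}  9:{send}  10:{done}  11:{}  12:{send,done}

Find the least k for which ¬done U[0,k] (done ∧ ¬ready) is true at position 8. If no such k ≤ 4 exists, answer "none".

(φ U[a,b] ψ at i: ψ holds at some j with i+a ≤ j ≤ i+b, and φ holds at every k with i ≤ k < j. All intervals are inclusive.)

2

Need earliest j ≥ 8 with (done ∧ ¬ready), and ¬done at every k in [8,j-1].
  j=8: rhs fails.
  j=9: rhs fails.
  j=10: rhs holds; lhs holds on [8,9]. k = 2.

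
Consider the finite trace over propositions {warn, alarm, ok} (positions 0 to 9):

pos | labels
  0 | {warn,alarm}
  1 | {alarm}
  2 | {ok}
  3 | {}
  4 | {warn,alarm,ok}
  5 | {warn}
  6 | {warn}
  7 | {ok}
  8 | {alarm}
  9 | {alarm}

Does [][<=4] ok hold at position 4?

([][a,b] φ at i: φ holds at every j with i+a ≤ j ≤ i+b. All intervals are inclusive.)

Does not hold

Check ok at every j in [4,8]:
  j=4: true
  j=5: false
  j=6: false
  j=7: true
  j=8: false
Fails at j=5 → formula fails.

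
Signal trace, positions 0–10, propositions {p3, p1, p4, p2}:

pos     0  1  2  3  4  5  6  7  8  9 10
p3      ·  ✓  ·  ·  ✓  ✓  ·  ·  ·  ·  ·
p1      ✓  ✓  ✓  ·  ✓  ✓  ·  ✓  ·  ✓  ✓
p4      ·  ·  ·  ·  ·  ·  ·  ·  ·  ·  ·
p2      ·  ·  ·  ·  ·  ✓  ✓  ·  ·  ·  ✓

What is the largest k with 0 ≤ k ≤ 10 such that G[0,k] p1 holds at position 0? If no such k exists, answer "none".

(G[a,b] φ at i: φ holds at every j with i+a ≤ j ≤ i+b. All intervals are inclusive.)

2

p1 must hold from j=0 onward; find where it first fails.
  j=0: holds
  j=1: holds
  j=2: holds
  j=3: fails
Holds on [0,2], so largest k = 2.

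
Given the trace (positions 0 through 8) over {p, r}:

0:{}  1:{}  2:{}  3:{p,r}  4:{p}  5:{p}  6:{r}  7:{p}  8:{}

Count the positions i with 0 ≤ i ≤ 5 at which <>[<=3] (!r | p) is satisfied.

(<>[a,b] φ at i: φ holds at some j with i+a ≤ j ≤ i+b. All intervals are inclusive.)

Evaluate at each i in [0,5]:
  i=0: ✓ (witness j=0)
  i=1: ✓ (witness j=1)
  i=2: ✓ (witness j=2)
  i=3: ✓ (witness j=3)
  i=4: ✓ (witness j=4)
  i=5: ✓ (witness j=5)
Positions where it holds: {0, 1, 2, 3, 4, 5} → 6.

6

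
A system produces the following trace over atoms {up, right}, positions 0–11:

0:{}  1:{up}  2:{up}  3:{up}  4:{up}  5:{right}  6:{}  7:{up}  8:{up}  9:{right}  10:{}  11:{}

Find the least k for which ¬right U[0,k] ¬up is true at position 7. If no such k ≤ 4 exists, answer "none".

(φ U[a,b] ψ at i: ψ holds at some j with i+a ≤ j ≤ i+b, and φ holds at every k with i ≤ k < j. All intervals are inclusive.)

2

Need earliest j ≥ 7 with ¬up, and ¬right at every k in [7,j-1].
  j=7: rhs fails.
  j=8: rhs fails.
  j=9: rhs holds; lhs holds on [7,8]. k = 2.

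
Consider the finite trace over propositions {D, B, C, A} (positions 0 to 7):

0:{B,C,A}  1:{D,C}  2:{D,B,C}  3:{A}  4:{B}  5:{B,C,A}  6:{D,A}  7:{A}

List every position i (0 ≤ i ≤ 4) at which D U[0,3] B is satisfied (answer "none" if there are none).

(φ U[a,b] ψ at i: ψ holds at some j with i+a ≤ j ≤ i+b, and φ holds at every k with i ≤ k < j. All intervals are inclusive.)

0, 1, 2, 4

Evaluate at each i in [0,4]:
  i=0: ✓ (rhs at j=0)
  i=1: ✓ (rhs at j=2; lhs holds on [1,1])
  i=2: ✓ (rhs at j=2)
  i=3: ✗ (lhs fails at k=3 before rhs at j=4)
  i=4: ✓ (rhs at j=4)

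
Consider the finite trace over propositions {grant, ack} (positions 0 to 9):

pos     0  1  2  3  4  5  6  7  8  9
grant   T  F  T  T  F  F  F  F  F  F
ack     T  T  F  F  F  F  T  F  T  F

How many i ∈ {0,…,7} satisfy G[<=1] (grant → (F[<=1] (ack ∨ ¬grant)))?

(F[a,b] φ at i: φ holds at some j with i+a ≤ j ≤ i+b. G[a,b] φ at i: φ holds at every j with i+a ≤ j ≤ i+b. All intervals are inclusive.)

6

Evaluate at each i in [0,7]:
  i=0: ✓ (all of [0,1])
  i=1: ✗ (fails at j=2)
  i=2: ✗ (fails at j=2)
  i=3: ✓ (all of [3,4])
  i=4: ✓ (all of [4,5])
  i=5: ✓ (all of [5,6])
  i=6: ✓ (all of [6,7])
  i=7: ✓ (all of [7,8])
Positions where it holds: {0, 3, 4, 5, 6, 7} → 6.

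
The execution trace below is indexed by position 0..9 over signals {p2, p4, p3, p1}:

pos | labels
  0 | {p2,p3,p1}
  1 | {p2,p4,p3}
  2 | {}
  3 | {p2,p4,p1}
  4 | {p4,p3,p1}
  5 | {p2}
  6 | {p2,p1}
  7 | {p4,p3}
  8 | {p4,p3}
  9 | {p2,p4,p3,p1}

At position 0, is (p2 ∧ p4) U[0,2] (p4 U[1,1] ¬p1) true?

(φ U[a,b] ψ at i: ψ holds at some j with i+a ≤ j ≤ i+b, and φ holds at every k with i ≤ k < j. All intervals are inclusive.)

False

Need some j in [0,2] with (p4 U[1,1] ¬p1), and (p2 ∧ p4) at every k in [0,j-1].
  j=0: (p4 U[1,1] ¬p1) — fails.
  j=1: (p4 U[1,1] ¬p1) holds, but (p2 ∧ p4) fails at k=0 → not this j.
  j=2: (p4 U[1,1] ¬p1) — fails.
No j in the window works → until fails.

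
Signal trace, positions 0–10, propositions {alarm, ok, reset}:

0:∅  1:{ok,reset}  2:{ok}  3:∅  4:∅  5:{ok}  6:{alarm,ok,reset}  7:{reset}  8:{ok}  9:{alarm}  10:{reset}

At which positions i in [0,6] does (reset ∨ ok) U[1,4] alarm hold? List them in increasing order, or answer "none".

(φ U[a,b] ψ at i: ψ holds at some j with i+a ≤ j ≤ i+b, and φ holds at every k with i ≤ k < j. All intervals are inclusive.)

5, 6

Evaluate at each i in [0,6]:
  i=0: ✗ (no rhs in [1,4])
  i=1: ✗ (no rhs in [2,5])
  i=2: ✗ (lhs fails at k=3 before rhs at j=6)
  i=3: ✗ (lhs fails at k=3 before rhs at j=6)
  i=4: ✗ (lhs fails at k=4 before rhs at j=6)
  i=5: ✓ (rhs at j=6; lhs holds on [5,5])
  i=6: ✓ (rhs at j=9; lhs holds on [6,8])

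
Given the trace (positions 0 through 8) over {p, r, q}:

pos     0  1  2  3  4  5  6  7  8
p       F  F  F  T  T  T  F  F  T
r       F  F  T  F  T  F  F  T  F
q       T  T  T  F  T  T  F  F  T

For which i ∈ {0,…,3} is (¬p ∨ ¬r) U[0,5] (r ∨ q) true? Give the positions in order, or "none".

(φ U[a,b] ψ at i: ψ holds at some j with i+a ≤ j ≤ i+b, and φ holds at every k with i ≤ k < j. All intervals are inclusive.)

Evaluate at each i in [0,3]:
  i=0: ✓ (rhs at j=0)
  i=1: ✓ (rhs at j=1)
  i=2: ✓ (rhs at j=2)
  i=3: ✓ (rhs at j=4; lhs holds on [3,3])

0, 1, 2, 3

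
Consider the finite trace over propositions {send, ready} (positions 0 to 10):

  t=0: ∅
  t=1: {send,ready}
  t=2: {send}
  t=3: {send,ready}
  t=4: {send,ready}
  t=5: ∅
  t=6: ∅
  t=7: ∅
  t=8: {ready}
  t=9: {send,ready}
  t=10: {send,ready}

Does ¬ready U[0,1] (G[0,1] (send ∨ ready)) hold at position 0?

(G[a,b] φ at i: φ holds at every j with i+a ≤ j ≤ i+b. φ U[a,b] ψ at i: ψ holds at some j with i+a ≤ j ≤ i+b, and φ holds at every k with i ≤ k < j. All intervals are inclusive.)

Need some j in [0,1] with G[0,1] (send ∨ ready), and ¬ready at every k in [0,j-1].
  j=0: G[0,1] (send ∨ ready) — fails at 0.
  j=1: G[0,1] (send ∨ ready) holds; ¬ready holds at every k in [0,0] → satisfied.

True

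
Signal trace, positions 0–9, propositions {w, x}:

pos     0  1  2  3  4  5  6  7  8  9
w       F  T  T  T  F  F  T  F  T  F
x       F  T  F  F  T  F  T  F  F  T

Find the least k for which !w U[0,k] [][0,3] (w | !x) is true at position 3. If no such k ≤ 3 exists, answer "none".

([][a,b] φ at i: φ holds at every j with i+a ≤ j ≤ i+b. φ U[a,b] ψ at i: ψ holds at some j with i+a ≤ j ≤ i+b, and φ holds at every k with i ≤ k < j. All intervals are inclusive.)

Need earliest j ≥ 3 with [][0,3] (w | !x), and !w at every k in [3,j-1].
  j=3: rhs fails.
  j=4: rhs fails.
  j=5: rhs holds but lhs fails at k=3.
  j=6: rhs fails.
No witness within the range → none.

none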